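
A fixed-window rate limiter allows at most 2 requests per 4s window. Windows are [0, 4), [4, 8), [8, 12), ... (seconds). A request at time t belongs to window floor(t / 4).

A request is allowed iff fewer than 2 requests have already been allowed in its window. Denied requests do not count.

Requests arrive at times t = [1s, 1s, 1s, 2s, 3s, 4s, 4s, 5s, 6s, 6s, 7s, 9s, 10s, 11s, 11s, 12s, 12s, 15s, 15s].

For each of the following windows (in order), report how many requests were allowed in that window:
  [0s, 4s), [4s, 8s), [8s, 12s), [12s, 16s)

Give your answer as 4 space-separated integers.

Processing requests:
  req#1 t=1s (window 0): ALLOW
  req#2 t=1s (window 0): ALLOW
  req#3 t=1s (window 0): DENY
  req#4 t=2s (window 0): DENY
  req#5 t=3s (window 0): DENY
  req#6 t=4s (window 1): ALLOW
  req#7 t=4s (window 1): ALLOW
  req#8 t=5s (window 1): DENY
  req#9 t=6s (window 1): DENY
  req#10 t=6s (window 1): DENY
  req#11 t=7s (window 1): DENY
  req#12 t=9s (window 2): ALLOW
  req#13 t=10s (window 2): ALLOW
  req#14 t=11s (window 2): DENY
  req#15 t=11s (window 2): DENY
  req#16 t=12s (window 3): ALLOW
  req#17 t=12s (window 3): ALLOW
  req#18 t=15s (window 3): DENY
  req#19 t=15s (window 3): DENY

Allowed counts by window: 2 2 2 2

Answer: 2 2 2 2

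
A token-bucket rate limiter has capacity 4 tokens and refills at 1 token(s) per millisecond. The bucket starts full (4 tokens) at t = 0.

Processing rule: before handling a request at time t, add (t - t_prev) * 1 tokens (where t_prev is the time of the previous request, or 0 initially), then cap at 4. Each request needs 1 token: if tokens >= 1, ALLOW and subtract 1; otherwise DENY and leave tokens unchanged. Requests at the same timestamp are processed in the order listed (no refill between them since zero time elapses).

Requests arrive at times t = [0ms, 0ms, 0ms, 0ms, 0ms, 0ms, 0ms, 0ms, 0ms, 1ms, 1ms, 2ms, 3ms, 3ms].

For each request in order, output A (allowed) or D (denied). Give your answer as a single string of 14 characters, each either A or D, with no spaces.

Simulating step by step:
  req#1 t=0ms: ALLOW
  req#2 t=0ms: ALLOW
  req#3 t=0ms: ALLOW
  req#4 t=0ms: ALLOW
  req#5 t=0ms: DENY
  req#6 t=0ms: DENY
  req#7 t=0ms: DENY
  req#8 t=0ms: DENY
  req#9 t=0ms: DENY
  req#10 t=1ms: ALLOW
  req#11 t=1ms: DENY
  req#12 t=2ms: ALLOW
  req#13 t=3ms: ALLOW
  req#14 t=3ms: DENY

Answer: AAAADDDDDADAAD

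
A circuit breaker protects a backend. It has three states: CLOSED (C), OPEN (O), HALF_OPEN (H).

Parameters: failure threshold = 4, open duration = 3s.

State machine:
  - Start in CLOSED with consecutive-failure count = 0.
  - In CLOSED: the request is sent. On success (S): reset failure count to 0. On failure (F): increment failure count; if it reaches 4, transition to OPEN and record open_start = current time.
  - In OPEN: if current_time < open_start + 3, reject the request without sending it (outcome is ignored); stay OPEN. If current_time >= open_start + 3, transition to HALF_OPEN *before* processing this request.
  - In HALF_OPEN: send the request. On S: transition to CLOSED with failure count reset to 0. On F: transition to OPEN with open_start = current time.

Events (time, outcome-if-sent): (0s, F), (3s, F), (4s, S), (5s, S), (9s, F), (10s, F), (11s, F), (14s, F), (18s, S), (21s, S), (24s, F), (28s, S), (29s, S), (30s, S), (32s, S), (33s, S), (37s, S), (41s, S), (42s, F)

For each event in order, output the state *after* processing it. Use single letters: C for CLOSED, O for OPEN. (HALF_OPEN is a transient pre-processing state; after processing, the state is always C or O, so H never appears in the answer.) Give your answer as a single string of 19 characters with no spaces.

State after each event:
  event#1 t=0s outcome=F: state=CLOSED
  event#2 t=3s outcome=F: state=CLOSED
  event#3 t=4s outcome=S: state=CLOSED
  event#4 t=5s outcome=S: state=CLOSED
  event#5 t=9s outcome=F: state=CLOSED
  event#6 t=10s outcome=F: state=CLOSED
  event#7 t=11s outcome=F: state=CLOSED
  event#8 t=14s outcome=F: state=OPEN
  event#9 t=18s outcome=S: state=CLOSED
  event#10 t=21s outcome=S: state=CLOSED
  event#11 t=24s outcome=F: state=CLOSED
  event#12 t=28s outcome=S: state=CLOSED
  event#13 t=29s outcome=S: state=CLOSED
  event#14 t=30s outcome=S: state=CLOSED
  event#15 t=32s outcome=S: state=CLOSED
  event#16 t=33s outcome=S: state=CLOSED
  event#17 t=37s outcome=S: state=CLOSED
  event#18 t=41s outcome=S: state=CLOSED
  event#19 t=42s outcome=F: state=CLOSED

Answer: CCCCCCCOCCCCCCCCCCC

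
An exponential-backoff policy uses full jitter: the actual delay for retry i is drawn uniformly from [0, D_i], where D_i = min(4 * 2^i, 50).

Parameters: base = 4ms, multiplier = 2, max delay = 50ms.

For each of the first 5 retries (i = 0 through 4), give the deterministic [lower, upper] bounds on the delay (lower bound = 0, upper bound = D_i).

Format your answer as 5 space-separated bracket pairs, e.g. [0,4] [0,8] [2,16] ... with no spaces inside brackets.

Computing bounds per retry:
  i=0: D_i=min(4*2^0,50)=4, bounds=[0,4]
  i=1: D_i=min(4*2^1,50)=8, bounds=[0,8]
  i=2: D_i=min(4*2^2,50)=16, bounds=[0,16]
  i=3: D_i=min(4*2^3,50)=32, bounds=[0,32]
  i=4: D_i=min(4*2^4,50)=50, bounds=[0,50]

Answer: [0,4] [0,8] [0,16] [0,32] [0,50]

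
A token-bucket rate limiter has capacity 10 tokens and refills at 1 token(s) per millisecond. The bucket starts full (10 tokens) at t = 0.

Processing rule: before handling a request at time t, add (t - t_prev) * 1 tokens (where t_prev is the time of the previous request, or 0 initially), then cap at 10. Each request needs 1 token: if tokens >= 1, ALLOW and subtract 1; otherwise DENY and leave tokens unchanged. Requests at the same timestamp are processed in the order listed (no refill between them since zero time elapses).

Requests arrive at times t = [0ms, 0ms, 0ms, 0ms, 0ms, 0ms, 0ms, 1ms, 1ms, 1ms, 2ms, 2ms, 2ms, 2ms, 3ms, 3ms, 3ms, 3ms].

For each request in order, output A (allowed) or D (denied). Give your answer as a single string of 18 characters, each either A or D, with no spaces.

Answer: AAAAAAAAAAAADDADDD

Derivation:
Simulating step by step:
  req#1 t=0ms: ALLOW
  req#2 t=0ms: ALLOW
  req#3 t=0ms: ALLOW
  req#4 t=0ms: ALLOW
  req#5 t=0ms: ALLOW
  req#6 t=0ms: ALLOW
  req#7 t=0ms: ALLOW
  req#8 t=1ms: ALLOW
  req#9 t=1ms: ALLOW
  req#10 t=1ms: ALLOW
  req#11 t=2ms: ALLOW
  req#12 t=2ms: ALLOW
  req#13 t=2ms: DENY
  req#14 t=2ms: DENY
  req#15 t=3ms: ALLOW
  req#16 t=3ms: DENY
  req#17 t=3ms: DENY
  req#18 t=3ms: DENY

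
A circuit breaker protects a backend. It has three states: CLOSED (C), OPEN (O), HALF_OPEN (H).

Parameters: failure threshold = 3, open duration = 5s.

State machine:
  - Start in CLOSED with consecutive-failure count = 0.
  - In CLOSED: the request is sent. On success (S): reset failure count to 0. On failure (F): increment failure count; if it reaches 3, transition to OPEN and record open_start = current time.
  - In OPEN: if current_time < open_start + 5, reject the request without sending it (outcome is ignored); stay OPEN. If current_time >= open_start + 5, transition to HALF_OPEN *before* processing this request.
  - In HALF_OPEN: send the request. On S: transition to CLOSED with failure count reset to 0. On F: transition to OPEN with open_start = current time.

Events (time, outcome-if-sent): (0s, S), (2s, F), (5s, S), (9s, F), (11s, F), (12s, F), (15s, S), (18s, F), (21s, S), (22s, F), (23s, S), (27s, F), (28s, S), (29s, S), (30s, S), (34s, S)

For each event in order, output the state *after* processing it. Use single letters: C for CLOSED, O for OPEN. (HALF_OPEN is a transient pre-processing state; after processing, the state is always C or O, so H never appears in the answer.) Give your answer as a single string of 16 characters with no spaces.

Answer: CCCCCOOOOOCCCCCC

Derivation:
State after each event:
  event#1 t=0s outcome=S: state=CLOSED
  event#2 t=2s outcome=F: state=CLOSED
  event#3 t=5s outcome=S: state=CLOSED
  event#4 t=9s outcome=F: state=CLOSED
  event#5 t=11s outcome=F: state=CLOSED
  event#6 t=12s outcome=F: state=OPEN
  event#7 t=15s outcome=S: state=OPEN
  event#8 t=18s outcome=F: state=OPEN
  event#9 t=21s outcome=S: state=OPEN
  event#10 t=22s outcome=F: state=OPEN
  event#11 t=23s outcome=S: state=CLOSED
  event#12 t=27s outcome=F: state=CLOSED
  event#13 t=28s outcome=S: state=CLOSED
  event#14 t=29s outcome=S: state=CLOSED
  event#15 t=30s outcome=S: state=CLOSED
  event#16 t=34s outcome=S: state=CLOSED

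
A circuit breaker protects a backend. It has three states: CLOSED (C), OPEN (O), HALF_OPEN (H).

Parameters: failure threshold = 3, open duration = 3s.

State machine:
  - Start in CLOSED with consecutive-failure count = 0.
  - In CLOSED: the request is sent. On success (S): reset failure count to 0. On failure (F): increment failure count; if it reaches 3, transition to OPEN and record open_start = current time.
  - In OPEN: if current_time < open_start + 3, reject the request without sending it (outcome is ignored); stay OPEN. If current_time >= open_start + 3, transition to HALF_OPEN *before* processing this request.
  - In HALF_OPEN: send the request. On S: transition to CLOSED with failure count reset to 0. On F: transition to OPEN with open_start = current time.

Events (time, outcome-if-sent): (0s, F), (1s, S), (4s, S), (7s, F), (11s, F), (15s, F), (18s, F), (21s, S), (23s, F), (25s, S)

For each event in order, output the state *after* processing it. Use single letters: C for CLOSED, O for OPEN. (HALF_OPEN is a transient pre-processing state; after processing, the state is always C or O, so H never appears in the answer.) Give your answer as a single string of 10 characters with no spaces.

State after each event:
  event#1 t=0s outcome=F: state=CLOSED
  event#2 t=1s outcome=S: state=CLOSED
  event#3 t=4s outcome=S: state=CLOSED
  event#4 t=7s outcome=F: state=CLOSED
  event#5 t=11s outcome=F: state=CLOSED
  event#6 t=15s outcome=F: state=OPEN
  event#7 t=18s outcome=F: state=OPEN
  event#8 t=21s outcome=S: state=CLOSED
  event#9 t=23s outcome=F: state=CLOSED
  event#10 t=25s outcome=S: state=CLOSED

Answer: CCCCCOOCCC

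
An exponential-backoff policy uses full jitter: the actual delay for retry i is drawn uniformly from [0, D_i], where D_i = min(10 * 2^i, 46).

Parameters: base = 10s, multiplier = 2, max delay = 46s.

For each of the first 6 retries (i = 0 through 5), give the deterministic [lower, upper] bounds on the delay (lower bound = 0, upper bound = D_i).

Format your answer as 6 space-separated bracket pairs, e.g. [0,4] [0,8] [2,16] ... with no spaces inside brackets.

Computing bounds per retry:
  i=0: D_i=min(10*2^0,46)=10, bounds=[0,10]
  i=1: D_i=min(10*2^1,46)=20, bounds=[0,20]
  i=2: D_i=min(10*2^2,46)=40, bounds=[0,40]
  i=3: D_i=min(10*2^3,46)=46, bounds=[0,46]
  i=4: D_i=min(10*2^4,46)=46, bounds=[0,46]
  i=5: D_i=min(10*2^5,46)=46, bounds=[0,46]

Answer: [0,10] [0,20] [0,40] [0,46] [0,46] [0,46]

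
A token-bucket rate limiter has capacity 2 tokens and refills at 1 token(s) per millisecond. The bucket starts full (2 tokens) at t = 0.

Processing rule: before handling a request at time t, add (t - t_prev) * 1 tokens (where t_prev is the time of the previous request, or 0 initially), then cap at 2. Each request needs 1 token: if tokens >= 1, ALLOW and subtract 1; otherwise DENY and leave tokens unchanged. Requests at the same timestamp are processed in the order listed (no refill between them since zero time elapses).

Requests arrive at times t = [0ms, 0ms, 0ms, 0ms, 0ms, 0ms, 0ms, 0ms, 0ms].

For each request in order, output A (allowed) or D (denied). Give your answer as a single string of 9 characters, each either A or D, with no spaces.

Simulating step by step:
  req#1 t=0ms: ALLOW
  req#2 t=0ms: ALLOW
  req#3 t=0ms: DENY
  req#4 t=0ms: DENY
  req#5 t=0ms: DENY
  req#6 t=0ms: DENY
  req#7 t=0ms: DENY
  req#8 t=0ms: DENY
  req#9 t=0ms: DENY

Answer: AADDDDDDD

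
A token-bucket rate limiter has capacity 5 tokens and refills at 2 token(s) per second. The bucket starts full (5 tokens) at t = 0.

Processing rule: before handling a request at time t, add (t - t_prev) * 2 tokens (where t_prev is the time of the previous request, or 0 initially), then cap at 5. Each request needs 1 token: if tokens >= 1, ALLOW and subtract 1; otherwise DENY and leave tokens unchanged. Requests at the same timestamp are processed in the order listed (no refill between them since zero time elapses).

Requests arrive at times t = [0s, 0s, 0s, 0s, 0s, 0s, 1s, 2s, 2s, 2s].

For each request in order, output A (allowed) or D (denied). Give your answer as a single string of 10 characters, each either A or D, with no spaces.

Answer: AAAAADAAAA

Derivation:
Simulating step by step:
  req#1 t=0s: ALLOW
  req#2 t=0s: ALLOW
  req#3 t=0s: ALLOW
  req#4 t=0s: ALLOW
  req#5 t=0s: ALLOW
  req#6 t=0s: DENY
  req#7 t=1s: ALLOW
  req#8 t=2s: ALLOW
  req#9 t=2s: ALLOW
  req#10 t=2s: ALLOW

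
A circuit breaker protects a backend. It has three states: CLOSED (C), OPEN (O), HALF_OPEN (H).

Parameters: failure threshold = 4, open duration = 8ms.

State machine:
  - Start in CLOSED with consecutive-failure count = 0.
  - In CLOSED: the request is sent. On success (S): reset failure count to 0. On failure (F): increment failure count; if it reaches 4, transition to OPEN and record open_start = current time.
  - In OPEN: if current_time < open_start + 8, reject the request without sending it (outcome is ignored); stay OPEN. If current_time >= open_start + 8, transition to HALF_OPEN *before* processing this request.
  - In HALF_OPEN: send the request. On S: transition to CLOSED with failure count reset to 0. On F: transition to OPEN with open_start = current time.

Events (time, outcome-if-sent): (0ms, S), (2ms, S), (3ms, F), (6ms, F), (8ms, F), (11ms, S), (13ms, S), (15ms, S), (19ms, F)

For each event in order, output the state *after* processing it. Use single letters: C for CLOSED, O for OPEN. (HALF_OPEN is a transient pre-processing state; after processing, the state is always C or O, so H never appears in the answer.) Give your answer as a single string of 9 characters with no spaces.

Answer: CCCCCCCCC

Derivation:
State after each event:
  event#1 t=0ms outcome=S: state=CLOSED
  event#2 t=2ms outcome=S: state=CLOSED
  event#3 t=3ms outcome=F: state=CLOSED
  event#4 t=6ms outcome=F: state=CLOSED
  event#5 t=8ms outcome=F: state=CLOSED
  event#6 t=11ms outcome=S: state=CLOSED
  event#7 t=13ms outcome=S: state=CLOSED
  event#8 t=15ms outcome=S: state=CLOSED
  event#9 t=19ms outcome=F: state=CLOSED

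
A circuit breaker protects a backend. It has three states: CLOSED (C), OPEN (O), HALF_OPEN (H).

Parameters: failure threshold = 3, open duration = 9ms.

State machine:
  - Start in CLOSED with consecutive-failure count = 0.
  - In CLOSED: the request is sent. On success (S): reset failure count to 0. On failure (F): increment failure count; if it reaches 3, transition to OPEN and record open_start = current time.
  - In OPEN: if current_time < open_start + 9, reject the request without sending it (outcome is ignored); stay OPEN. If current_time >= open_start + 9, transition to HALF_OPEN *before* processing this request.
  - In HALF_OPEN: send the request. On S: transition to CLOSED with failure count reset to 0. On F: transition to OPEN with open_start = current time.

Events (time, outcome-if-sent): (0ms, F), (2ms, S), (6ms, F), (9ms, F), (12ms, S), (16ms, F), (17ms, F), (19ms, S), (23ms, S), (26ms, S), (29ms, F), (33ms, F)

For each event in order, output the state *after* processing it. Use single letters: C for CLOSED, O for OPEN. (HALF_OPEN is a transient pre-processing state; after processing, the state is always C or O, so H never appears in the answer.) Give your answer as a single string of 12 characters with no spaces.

Answer: CCCCCCCCCCCC

Derivation:
State after each event:
  event#1 t=0ms outcome=F: state=CLOSED
  event#2 t=2ms outcome=S: state=CLOSED
  event#3 t=6ms outcome=F: state=CLOSED
  event#4 t=9ms outcome=F: state=CLOSED
  event#5 t=12ms outcome=S: state=CLOSED
  event#6 t=16ms outcome=F: state=CLOSED
  event#7 t=17ms outcome=F: state=CLOSED
  event#8 t=19ms outcome=S: state=CLOSED
  event#9 t=23ms outcome=S: state=CLOSED
  event#10 t=26ms outcome=S: state=CLOSED
  event#11 t=29ms outcome=F: state=CLOSED
  event#12 t=33ms outcome=F: state=CLOSED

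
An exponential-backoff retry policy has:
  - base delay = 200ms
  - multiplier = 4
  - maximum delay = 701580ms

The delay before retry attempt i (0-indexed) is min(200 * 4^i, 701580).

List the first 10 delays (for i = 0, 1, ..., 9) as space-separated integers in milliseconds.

Answer: 200 800 3200 12800 51200 204800 701580 701580 701580 701580

Derivation:
Computing each delay:
  i=0: min(200*4^0, 701580) = 200
  i=1: min(200*4^1, 701580) = 800
  i=2: min(200*4^2, 701580) = 3200
  i=3: min(200*4^3, 701580) = 12800
  i=4: min(200*4^4, 701580) = 51200
  i=5: min(200*4^5, 701580) = 204800
  i=6: min(200*4^6, 701580) = 701580
  i=7: min(200*4^7, 701580) = 701580
  i=8: min(200*4^8, 701580) = 701580
  i=9: min(200*4^9, 701580) = 701580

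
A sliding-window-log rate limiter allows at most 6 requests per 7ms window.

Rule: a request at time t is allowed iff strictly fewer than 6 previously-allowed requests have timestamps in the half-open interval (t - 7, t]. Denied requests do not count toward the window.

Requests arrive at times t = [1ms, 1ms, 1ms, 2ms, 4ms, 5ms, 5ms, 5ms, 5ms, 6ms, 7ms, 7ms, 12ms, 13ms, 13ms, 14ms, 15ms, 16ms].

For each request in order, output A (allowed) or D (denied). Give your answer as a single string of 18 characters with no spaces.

Tracking allowed requests in the window:
  req#1 t=1ms: ALLOW
  req#2 t=1ms: ALLOW
  req#3 t=1ms: ALLOW
  req#4 t=2ms: ALLOW
  req#5 t=4ms: ALLOW
  req#6 t=5ms: ALLOW
  req#7 t=5ms: DENY
  req#8 t=5ms: DENY
  req#9 t=5ms: DENY
  req#10 t=6ms: DENY
  req#11 t=7ms: DENY
  req#12 t=7ms: DENY
  req#13 t=12ms: ALLOW
  req#14 t=13ms: ALLOW
  req#15 t=13ms: ALLOW
  req#16 t=14ms: ALLOW
  req#17 t=15ms: ALLOW
  req#18 t=16ms: ALLOW

Answer: AAAAAADDDDDDAAAAAA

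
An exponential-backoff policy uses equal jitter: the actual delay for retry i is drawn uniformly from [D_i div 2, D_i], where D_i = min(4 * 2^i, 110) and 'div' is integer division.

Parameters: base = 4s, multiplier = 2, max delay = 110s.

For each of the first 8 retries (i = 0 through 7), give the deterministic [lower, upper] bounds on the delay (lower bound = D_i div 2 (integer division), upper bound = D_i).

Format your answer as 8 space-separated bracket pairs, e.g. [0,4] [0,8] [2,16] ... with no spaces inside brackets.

Computing bounds per retry:
  i=0: D_i=min(4*2^0,110)=4, bounds=[2,4]
  i=1: D_i=min(4*2^1,110)=8, bounds=[4,8]
  i=2: D_i=min(4*2^2,110)=16, bounds=[8,16]
  i=3: D_i=min(4*2^3,110)=32, bounds=[16,32]
  i=4: D_i=min(4*2^4,110)=64, bounds=[32,64]
  i=5: D_i=min(4*2^5,110)=110, bounds=[55,110]
  i=6: D_i=min(4*2^6,110)=110, bounds=[55,110]
  i=7: D_i=min(4*2^7,110)=110, bounds=[55,110]

Answer: [2,4] [4,8] [8,16] [16,32] [32,64] [55,110] [55,110] [55,110]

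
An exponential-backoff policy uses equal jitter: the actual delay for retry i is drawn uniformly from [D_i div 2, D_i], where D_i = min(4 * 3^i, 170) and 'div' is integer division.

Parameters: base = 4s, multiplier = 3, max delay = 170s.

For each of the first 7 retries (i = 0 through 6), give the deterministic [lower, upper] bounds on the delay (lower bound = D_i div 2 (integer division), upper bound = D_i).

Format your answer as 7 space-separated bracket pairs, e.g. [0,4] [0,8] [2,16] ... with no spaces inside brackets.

Answer: [2,4] [6,12] [18,36] [54,108] [85,170] [85,170] [85,170]

Derivation:
Computing bounds per retry:
  i=0: D_i=min(4*3^0,170)=4, bounds=[2,4]
  i=1: D_i=min(4*3^1,170)=12, bounds=[6,12]
  i=2: D_i=min(4*3^2,170)=36, bounds=[18,36]
  i=3: D_i=min(4*3^3,170)=108, bounds=[54,108]
  i=4: D_i=min(4*3^4,170)=170, bounds=[85,170]
  i=5: D_i=min(4*3^5,170)=170, bounds=[85,170]
  i=6: D_i=min(4*3^6,170)=170, bounds=[85,170]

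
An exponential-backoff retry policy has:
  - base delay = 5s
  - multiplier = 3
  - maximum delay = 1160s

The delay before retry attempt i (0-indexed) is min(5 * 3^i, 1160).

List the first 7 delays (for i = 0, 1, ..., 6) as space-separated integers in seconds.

Answer: 5 15 45 135 405 1160 1160

Derivation:
Computing each delay:
  i=0: min(5*3^0, 1160) = 5
  i=1: min(5*3^1, 1160) = 15
  i=2: min(5*3^2, 1160) = 45
  i=3: min(5*3^3, 1160) = 135
  i=4: min(5*3^4, 1160) = 405
  i=5: min(5*3^5, 1160) = 1160
  i=6: min(5*3^6, 1160) = 1160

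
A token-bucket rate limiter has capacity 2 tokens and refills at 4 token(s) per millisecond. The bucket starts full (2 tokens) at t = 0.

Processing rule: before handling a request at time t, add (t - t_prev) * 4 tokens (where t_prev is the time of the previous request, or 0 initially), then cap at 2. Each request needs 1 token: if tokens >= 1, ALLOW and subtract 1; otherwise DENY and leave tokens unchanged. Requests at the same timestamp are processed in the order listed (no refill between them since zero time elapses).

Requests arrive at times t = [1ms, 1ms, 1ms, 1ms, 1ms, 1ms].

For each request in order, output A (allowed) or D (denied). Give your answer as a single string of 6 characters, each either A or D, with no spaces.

Simulating step by step:
  req#1 t=1ms: ALLOW
  req#2 t=1ms: ALLOW
  req#3 t=1ms: DENY
  req#4 t=1ms: DENY
  req#5 t=1ms: DENY
  req#6 t=1ms: DENY

Answer: AADDDD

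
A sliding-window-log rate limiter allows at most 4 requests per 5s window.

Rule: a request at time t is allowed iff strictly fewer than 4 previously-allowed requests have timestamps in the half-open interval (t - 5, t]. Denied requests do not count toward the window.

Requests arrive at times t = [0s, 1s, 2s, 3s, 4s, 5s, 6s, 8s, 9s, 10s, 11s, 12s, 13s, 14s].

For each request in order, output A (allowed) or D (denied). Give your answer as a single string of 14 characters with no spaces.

Answer: AAAADAAAAAADAA

Derivation:
Tracking allowed requests in the window:
  req#1 t=0s: ALLOW
  req#2 t=1s: ALLOW
  req#3 t=2s: ALLOW
  req#4 t=3s: ALLOW
  req#5 t=4s: DENY
  req#6 t=5s: ALLOW
  req#7 t=6s: ALLOW
  req#8 t=8s: ALLOW
  req#9 t=9s: ALLOW
  req#10 t=10s: ALLOW
  req#11 t=11s: ALLOW
  req#12 t=12s: DENY
  req#13 t=13s: ALLOW
  req#14 t=14s: ALLOW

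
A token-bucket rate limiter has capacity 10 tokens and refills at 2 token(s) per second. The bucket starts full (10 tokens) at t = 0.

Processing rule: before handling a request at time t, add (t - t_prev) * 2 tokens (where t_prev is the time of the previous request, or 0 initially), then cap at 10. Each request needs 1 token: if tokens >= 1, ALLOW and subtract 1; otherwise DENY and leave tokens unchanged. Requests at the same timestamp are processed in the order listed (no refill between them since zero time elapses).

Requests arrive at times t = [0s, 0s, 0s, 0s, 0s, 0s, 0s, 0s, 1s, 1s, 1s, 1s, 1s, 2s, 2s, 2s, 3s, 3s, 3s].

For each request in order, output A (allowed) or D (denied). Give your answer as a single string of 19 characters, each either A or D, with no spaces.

Simulating step by step:
  req#1 t=0s: ALLOW
  req#2 t=0s: ALLOW
  req#3 t=0s: ALLOW
  req#4 t=0s: ALLOW
  req#5 t=0s: ALLOW
  req#6 t=0s: ALLOW
  req#7 t=0s: ALLOW
  req#8 t=0s: ALLOW
  req#9 t=1s: ALLOW
  req#10 t=1s: ALLOW
  req#11 t=1s: ALLOW
  req#12 t=1s: ALLOW
  req#13 t=1s: DENY
  req#14 t=2s: ALLOW
  req#15 t=2s: ALLOW
  req#16 t=2s: DENY
  req#17 t=3s: ALLOW
  req#18 t=3s: ALLOW
  req#19 t=3s: DENY

Answer: AAAAAAAAAAAADAADAAD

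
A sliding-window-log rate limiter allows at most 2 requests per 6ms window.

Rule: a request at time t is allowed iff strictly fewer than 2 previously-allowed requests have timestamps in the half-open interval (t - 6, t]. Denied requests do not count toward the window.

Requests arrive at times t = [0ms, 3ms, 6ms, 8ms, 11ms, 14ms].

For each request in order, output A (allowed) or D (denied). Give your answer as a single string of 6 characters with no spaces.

Answer: AAADAA

Derivation:
Tracking allowed requests in the window:
  req#1 t=0ms: ALLOW
  req#2 t=3ms: ALLOW
  req#3 t=6ms: ALLOW
  req#4 t=8ms: DENY
  req#5 t=11ms: ALLOW
  req#6 t=14ms: ALLOW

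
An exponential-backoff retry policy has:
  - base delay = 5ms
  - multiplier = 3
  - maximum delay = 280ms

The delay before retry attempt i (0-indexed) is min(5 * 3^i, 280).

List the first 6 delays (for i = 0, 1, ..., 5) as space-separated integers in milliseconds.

Computing each delay:
  i=0: min(5*3^0, 280) = 5
  i=1: min(5*3^1, 280) = 15
  i=2: min(5*3^2, 280) = 45
  i=3: min(5*3^3, 280) = 135
  i=4: min(5*3^4, 280) = 280
  i=5: min(5*3^5, 280) = 280

Answer: 5 15 45 135 280 280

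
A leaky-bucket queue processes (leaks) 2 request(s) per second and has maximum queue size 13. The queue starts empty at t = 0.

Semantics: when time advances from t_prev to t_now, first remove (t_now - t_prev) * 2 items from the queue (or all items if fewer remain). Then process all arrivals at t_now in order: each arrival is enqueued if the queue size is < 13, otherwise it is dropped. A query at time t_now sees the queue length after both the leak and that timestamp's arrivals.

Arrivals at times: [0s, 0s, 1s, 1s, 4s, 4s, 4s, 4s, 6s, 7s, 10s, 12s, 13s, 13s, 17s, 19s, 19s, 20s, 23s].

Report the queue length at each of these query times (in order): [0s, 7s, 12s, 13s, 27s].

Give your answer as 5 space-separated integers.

Queue lengths at query times:
  query t=0s: backlog = 2
  query t=7s: backlog = 1
  query t=12s: backlog = 1
  query t=13s: backlog = 2
  query t=27s: backlog = 0

Answer: 2 1 1 2 0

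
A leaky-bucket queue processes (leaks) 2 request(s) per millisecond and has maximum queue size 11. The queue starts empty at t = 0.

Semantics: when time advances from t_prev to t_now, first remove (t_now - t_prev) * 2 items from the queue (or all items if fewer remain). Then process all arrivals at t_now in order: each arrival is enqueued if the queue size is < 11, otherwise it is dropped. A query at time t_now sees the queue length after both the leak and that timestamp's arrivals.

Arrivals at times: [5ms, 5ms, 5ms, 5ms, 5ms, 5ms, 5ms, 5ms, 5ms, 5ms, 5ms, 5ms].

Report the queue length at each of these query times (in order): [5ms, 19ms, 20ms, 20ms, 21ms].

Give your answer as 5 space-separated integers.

Answer: 11 0 0 0 0

Derivation:
Queue lengths at query times:
  query t=5ms: backlog = 11
  query t=19ms: backlog = 0
  query t=20ms: backlog = 0
  query t=20ms: backlog = 0
  query t=21ms: backlog = 0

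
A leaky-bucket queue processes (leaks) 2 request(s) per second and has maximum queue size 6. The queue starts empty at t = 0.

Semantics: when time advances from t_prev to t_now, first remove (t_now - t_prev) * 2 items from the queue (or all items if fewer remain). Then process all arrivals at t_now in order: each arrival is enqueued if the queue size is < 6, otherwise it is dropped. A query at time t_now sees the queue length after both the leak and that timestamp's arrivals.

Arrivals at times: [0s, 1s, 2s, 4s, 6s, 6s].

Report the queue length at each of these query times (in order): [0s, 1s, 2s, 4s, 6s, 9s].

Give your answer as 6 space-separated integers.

Answer: 1 1 1 1 2 0

Derivation:
Queue lengths at query times:
  query t=0s: backlog = 1
  query t=1s: backlog = 1
  query t=2s: backlog = 1
  query t=4s: backlog = 1
  query t=6s: backlog = 2
  query t=9s: backlog = 0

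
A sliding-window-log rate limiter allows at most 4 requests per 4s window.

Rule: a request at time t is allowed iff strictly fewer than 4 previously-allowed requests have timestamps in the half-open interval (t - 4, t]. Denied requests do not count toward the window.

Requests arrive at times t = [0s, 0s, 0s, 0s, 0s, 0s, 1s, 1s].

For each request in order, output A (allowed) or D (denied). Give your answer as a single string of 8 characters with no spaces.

Answer: AAAADDDD

Derivation:
Tracking allowed requests in the window:
  req#1 t=0s: ALLOW
  req#2 t=0s: ALLOW
  req#3 t=0s: ALLOW
  req#4 t=0s: ALLOW
  req#5 t=0s: DENY
  req#6 t=0s: DENY
  req#7 t=1s: DENY
  req#8 t=1s: DENY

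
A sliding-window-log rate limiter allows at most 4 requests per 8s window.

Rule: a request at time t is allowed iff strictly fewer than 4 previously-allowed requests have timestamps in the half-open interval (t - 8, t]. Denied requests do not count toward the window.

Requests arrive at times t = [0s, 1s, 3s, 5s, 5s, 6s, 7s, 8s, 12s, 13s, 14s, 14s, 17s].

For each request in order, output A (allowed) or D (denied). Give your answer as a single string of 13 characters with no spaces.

Tracking allowed requests in the window:
  req#1 t=0s: ALLOW
  req#2 t=1s: ALLOW
  req#3 t=3s: ALLOW
  req#4 t=5s: ALLOW
  req#5 t=5s: DENY
  req#6 t=6s: DENY
  req#7 t=7s: DENY
  req#8 t=8s: ALLOW
  req#9 t=12s: ALLOW
  req#10 t=13s: ALLOW
  req#11 t=14s: ALLOW
  req#12 t=14s: DENY
  req#13 t=17s: ALLOW

Answer: AAAADDDAAAADA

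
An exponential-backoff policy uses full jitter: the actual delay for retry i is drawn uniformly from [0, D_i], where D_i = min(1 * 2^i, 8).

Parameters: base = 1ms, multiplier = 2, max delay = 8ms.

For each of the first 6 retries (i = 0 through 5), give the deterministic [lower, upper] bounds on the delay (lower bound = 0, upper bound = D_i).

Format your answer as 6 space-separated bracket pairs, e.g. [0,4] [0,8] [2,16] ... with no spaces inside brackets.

Answer: [0,1] [0,2] [0,4] [0,8] [0,8] [0,8]

Derivation:
Computing bounds per retry:
  i=0: D_i=min(1*2^0,8)=1, bounds=[0,1]
  i=1: D_i=min(1*2^1,8)=2, bounds=[0,2]
  i=2: D_i=min(1*2^2,8)=4, bounds=[0,4]
  i=3: D_i=min(1*2^3,8)=8, bounds=[0,8]
  i=4: D_i=min(1*2^4,8)=8, bounds=[0,8]
  i=5: D_i=min(1*2^5,8)=8, bounds=[0,8]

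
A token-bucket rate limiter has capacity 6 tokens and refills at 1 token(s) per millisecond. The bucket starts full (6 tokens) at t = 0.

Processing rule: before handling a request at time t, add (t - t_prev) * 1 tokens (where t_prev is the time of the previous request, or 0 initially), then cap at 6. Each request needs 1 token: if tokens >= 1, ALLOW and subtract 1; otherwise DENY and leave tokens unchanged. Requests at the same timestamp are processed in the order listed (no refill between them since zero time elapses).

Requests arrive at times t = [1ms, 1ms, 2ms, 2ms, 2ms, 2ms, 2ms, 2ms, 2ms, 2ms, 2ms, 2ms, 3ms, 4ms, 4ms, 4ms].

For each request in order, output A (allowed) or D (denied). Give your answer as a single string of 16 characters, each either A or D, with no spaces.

Simulating step by step:
  req#1 t=1ms: ALLOW
  req#2 t=1ms: ALLOW
  req#3 t=2ms: ALLOW
  req#4 t=2ms: ALLOW
  req#5 t=2ms: ALLOW
  req#6 t=2ms: ALLOW
  req#7 t=2ms: ALLOW
  req#8 t=2ms: DENY
  req#9 t=2ms: DENY
  req#10 t=2ms: DENY
  req#11 t=2ms: DENY
  req#12 t=2ms: DENY
  req#13 t=3ms: ALLOW
  req#14 t=4ms: ALLOW
  req#15 t=4ms: DENY
  req#16 t=4ms: DENY

Answer: AAAAAAADDDDDAADD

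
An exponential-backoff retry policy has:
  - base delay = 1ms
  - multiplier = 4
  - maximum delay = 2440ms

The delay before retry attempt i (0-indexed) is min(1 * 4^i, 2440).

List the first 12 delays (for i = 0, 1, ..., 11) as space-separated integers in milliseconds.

Answer: 1 4 16 64 256 1024 2440 2440 2440 2440 2440 2440

Derivation:
Computing each delay:
  i=0: min(1*4^0, 2440) = 1
  i=1: min(1*4^1, 2440) = 4
  i=2: min(1*4^2, 2440) = 16
  i=3: min(1*4^3, 2440) = 64
  i=4: min(1*4^4, 2440) = 256
  i=5: min(1*4^5, 2440) = 1024
  i=6: min(1*4^6, 2440) = 2440
  i=7: min(1*4^7, 2440) = 2440
  i=8: min(1*4^8, 2440) = 2440
  i=9: min(1*4^9, 2440) = 2440
  i=10: min(1*4^10, 2440) = 2440
  i=11: min(1*4^11, 2440) = 2440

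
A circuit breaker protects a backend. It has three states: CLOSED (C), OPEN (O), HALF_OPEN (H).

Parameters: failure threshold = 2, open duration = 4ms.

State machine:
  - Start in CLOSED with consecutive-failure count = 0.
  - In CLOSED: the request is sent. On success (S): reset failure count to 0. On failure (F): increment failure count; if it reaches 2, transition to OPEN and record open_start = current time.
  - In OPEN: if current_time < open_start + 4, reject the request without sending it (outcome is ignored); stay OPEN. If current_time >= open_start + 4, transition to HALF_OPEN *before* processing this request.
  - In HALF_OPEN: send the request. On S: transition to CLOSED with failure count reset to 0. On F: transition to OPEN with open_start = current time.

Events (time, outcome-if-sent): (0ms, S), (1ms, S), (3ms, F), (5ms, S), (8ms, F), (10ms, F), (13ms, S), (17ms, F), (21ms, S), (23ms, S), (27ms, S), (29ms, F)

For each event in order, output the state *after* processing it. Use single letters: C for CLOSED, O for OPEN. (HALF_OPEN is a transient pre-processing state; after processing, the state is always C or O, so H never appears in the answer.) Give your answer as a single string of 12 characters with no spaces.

Answer: CCCCCOOOCCCC

Derivation:
State after each event:
  event#1 t=0ms outcome=S: state=CLOSED
  event#2 t=1ms outcome=S: state=CLOSED
  event#3 t=3ms outcome=F: state=CLOSED
  event#4 t=5ms outcome=S: state=CLOSED
  event#5 t=8ms outcome=F: state=CLOSED
  event#6 t=10ms outcome=F: state=OPEN
  event#7 t=13ms outcome=S: state=OPEN
  event#8 t=17ms outcome=F: state=OPEN
  event#9 t=21ms outcome=S: state=CLOSED
  event#10 t=23ms outcome=S: state=CLOSED
  event#11 t=27ms outcome=S: state=CLOSED
  event#12 t=29ms outcome=F: state=CLOSED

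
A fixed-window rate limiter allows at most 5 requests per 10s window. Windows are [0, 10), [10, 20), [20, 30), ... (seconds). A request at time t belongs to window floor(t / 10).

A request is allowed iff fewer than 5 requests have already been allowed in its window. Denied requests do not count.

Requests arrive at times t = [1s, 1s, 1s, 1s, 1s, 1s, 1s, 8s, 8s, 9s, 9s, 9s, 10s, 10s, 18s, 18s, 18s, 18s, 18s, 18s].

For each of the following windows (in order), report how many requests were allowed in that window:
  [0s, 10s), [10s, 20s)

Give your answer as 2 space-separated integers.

Answer: 5 5

Derivation:
Processing requests:
  req#1 t=1s (window 0): ALLOW
  req#2 t=1s (window 0): ALLOW
  req#3 t=1s (window 0): ALLOW
  req#4 t=1s (window 0): ALLOW
  req#5 t=1s (window 0): ALLOW
  req#6 t=1s (window 0): DENY
  req#7 t=1s (window 0): DENY
  req#8 t=8s (window 0): DENY
  req#9 t=8s (window 0): DENY
  req#10 t=9s (window 0): DENY
  req#11 t=9s (window 0): DENY
  req#12 t=9s (window 0): DENY
  req#13 t=10s (window 1): ALLOW
  req#14 t=10s (window 1): ALLOW
  req#15 t=18s (window 1): ALLOW
  req#16 t=18s (window 1): ALLOW
  req#17 t=18s (window 1): ALLOW
  req#18 t=18s (window 1): DENY
  req#19 t=18s (window 1): DENY
  req#20 t=18s (window 1): DENY

Allowed counts by window: 5 5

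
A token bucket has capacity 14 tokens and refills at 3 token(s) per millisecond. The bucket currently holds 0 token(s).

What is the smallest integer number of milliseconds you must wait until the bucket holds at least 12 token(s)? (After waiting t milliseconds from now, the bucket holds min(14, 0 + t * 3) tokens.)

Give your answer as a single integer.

Need 0 + t * 3 >= 12, so t >= 12/3.
Smallest integer t = ceil(12/3) = 4.

Answer: 4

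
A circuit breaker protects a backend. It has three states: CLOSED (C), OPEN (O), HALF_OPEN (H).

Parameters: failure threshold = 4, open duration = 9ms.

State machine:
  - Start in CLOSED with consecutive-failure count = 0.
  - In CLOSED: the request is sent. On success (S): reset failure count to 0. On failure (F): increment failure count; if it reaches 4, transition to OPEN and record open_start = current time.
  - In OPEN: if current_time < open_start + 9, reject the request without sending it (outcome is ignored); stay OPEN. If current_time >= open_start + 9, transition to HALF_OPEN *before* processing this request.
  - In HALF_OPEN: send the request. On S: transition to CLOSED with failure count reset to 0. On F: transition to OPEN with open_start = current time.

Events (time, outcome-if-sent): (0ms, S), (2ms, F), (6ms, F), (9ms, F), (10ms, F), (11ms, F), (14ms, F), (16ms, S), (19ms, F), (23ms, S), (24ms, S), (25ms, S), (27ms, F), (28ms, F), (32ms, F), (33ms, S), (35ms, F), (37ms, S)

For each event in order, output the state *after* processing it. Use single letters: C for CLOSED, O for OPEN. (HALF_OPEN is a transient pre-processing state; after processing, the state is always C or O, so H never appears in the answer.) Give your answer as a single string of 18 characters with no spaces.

State after each event:
  event#1 t=0ms outcome=S: state=CLOSED
  event#2 t=2ms outcome=F: state=CLOSED
  event#3 t=6ms outcome=F: state=CLOSED
  event#4 t=9ms outcome=F: state=CLOSED
  event#5 t=10ms outcome=F: state=OPEN
  event#6 t=11ms outcome=F: state=OPEN
  event#7 t=14ms outcome=F: state=OPEN
  event#8 t=16ms outcome=S: state=OPEN
  event#9 t=19ms outcome=F: state=OPEN
  event#10 t=23ms outcome=S: state=OPEN
  event#11 t=24ms outcome=S: state=OPEN
  event#12 t=25ms outcome=S: state=OPEN
  event#13 t=27ms outcome=F: state=OPEN
  event#14 t=28ms outcome=F: state=OPEN
  event#15 t=32ms outcome=F: state=OPEN
  event#16 t=33ms outcome=S: state=OPEN
  event#17 t=35ms outcome=F: state=OPEN
  event#18 t=37ms outcome=S: state=CLOSED

Answer: CCCCOOOOOOOOOOOOOC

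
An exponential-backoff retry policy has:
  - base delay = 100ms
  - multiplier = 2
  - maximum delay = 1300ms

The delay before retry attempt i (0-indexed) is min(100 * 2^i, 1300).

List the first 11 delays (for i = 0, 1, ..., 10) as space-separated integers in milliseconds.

Answer: 100 200 400 800 1300 1300 1300 1300 1300 1300 1300

Derivation:
Computing each delay:
  i=0: min(100*2^0, 1300) = 100
  i=1: min(100*2^1, 1300) = 200
  i=2: min(100*2^2, 1300) = 400
  i=3: min(100*2^3, 1300) = 800
  i=4: min(100*2^4, 1300) = 1300
  i=5: min(100*2^5, 1300) = 1300
  i=6: min(100*2^6, 1300) = 1300
  i=7: min(100*2^7, 1300) = 1300
  i=8: min(100*2^8, 1300) = 1300
  i=9: min(100*2^9, 1300) = 1300
  i=10: min(100*2^10, 1300) = 1300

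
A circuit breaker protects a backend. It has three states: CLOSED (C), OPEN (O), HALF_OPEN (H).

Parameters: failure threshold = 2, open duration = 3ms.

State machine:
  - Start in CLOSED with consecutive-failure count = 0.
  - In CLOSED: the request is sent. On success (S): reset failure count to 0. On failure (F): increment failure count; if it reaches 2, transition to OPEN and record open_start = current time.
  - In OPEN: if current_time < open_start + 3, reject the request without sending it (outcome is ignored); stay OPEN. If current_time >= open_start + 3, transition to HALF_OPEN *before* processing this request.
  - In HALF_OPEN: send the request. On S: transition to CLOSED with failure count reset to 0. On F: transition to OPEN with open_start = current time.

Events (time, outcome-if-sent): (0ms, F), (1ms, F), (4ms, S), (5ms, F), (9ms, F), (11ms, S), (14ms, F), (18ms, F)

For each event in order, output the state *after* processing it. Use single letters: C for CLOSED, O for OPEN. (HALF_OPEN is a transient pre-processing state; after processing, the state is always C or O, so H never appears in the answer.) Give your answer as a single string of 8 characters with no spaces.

Answer: COCCOOOO

Derivation:
State after each event:
  event#1 t=0ms outcome=F: state=CLOSED
  event#2 t=1ms outcome=F: state=OPEN
  event#3 t=4ms outcome=S: state=CLOSED
  event#4 t=5ms outcome=F: state=CLOSED
  event#5 t=9ms outcome=F: state=OPEN
  event#6 t=11ms outcome=S: state=OPEN
  event#7 t=14ms outcome=F: state=OPEN
  event#8 t=18ms outcome=F: state=OPEN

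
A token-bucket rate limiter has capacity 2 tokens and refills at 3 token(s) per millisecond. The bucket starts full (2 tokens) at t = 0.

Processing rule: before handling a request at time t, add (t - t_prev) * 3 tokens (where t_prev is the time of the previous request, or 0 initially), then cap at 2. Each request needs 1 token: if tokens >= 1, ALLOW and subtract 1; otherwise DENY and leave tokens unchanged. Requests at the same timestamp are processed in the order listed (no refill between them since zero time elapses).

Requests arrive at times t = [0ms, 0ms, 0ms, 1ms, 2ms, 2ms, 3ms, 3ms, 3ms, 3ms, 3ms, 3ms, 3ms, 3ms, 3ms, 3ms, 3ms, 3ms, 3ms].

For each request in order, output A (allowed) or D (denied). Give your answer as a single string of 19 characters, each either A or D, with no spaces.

Answer: AADAAAAADDDDDDDDDDD

Derivation:
Simulating step by step:
  req#1 t=0ms: ALLOW
  req#2 t=0ms: ALLOW
  req#3 t=0ms: DENY
  req#4 t=1ms: ALLOW
  req#5 t=2ms: ALLOW
  req#6 t=2ms: ALLOW
  req#7 t=3ms: ALLOW
  req#8 t=3ms: ALLOW
  req#9 t=3ms: DENY
  req#10 t=3ms: DENY
  req#11 t=3ms: DENY
  req#12 t=3ms: DENY
  req#13 t=3ms: DENY
  req#14 t=3ms: DENY
  req#15 t=3ms: DENY
  req#16 t=3ms: DENY
  req#17 t=3ms: DENY
  req#18 t=3ms: DENY
  req#19 t=3ms: DENY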